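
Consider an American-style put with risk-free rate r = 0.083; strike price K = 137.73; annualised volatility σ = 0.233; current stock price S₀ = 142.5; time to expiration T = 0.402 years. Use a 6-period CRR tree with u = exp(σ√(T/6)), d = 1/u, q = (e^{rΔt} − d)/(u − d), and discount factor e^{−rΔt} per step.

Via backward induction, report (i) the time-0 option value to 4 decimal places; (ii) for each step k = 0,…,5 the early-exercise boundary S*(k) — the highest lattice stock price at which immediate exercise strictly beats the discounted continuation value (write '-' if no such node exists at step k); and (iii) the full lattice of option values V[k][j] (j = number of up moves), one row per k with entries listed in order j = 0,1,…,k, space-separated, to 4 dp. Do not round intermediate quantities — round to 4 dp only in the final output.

price = 4.6720
boundary = - - - 118.9152 111.9553 118.9152
tree:
4.6720
7.7204 2.0299
12.3189 3.7420 0.5399
18.8148 6.7138 1.1579 0.0000
25.7747 11.5858 2.4833 0.0000 0.0000
32.3272 18.8148 5.3259 0.0000 0.0000 0.0000
38.4962 25.7747 11.4223 0.0000 0.0000 0.0000 0.0000

Δt=0.06700  u=1.06217  d=0.94147  q=0.53113  discount=0.99445
step 6 (expiry): payoffs max(K−S,0) = 38.4962 25.7747 11.4223 0.0000 0.0000 0.0000 0.0000
step 5: (k=5,j=0): S=105.4028, (K−S)⁺=32.3272, hold=31.5634 ⇒ V=32.3272 exercise | (k=5,j=1): S=118.9152, (K−S)⁺=18.8148, hold=18.0510 ⇒ V=18.8148 exercise | (k=5,j=2): S=134.1598, (K−S)⁺=3.5702, hold=5.3259 ⇒ V=5.3259 continue | (k=5,j=3): S=151.3587, (K−S)⁺=0.0000, hold=0.0000 ⇒ V=0.0000 continue | (k=5,j=4): S=170.7625, (K−S)⁺=0.0000, hold=0.0000 ⇒ V=0.0000 continue | (k=5,j=5): S=192.6538, (K−S)⁺=0.0000, hold=0.0000 ⇒ V=0.0000 continue  boundary S*=118.9152
step 4: (k=4,j=0): S=111.9553, (K−S)⁺=25.7747, hold=25.0109 ⇒ V=25.7747 exercise | (k=4,j=1): S=126.3077, (K−S)⁺=11.4223, hold=11.5858 ⇒ V=11.5858 continue | (k=4,j=2): S=142.5000, (K−S)⁺=0.0000, hold=2.4833 ⇒ V=2.4833 continue | (k=4,j=3): S=160.7681, (K−S)⁺=0.0000, hold=0.0000 ⇒ V=0.0000 continue | (k=4,j=4): S=181.3782, (K−S)⁺=0.0000, hold=0.0000 ⇒ V=0.0000 continue  boundary S*=111.9553
step 3: (k=3,j=0): S=118.9152, (K−S)⁺=18.8148, hold=18.1374 ⇒ V=18.8148 exercise | (k=3,j=1): S=134.1598, (K−S)⁺=3.5702, hold=6.7138 ⇒ V=6.7138 continue | (k=3,j=2): S=151.3587, (K−S)⁺=0.0000, hold=1.1579 ⇒ V=1.1579 continue | (k=3,j=3): S=170.7625, (K−S)⁺=0.0000, hold=0.0000 ⇒ V=0.0000 continue  boundary S*=118.9152
step 2: (k=2,j=0): S=126.3077, (K−S)⁺=11.4223, hold=12.3189 ⇒ V=12.3189 continue | (k=2,j=1): S=142.5000, (K−S)⁺=0.0000, hold=3.7420 ⇒ V=3.7420 continue | (k=2,j=2): S=160.7681, (K−S)⁺=0.0000, hold=0.5399 ⇒ V=0.5399 continue  boundary S*=-
step 1: (k=1,j=0): S=134.1598, (K−S)⁺=3.5702, hold=7.7204 ⇒ V=7.7204 continue | (k=1,j=1): S=151.3587, (K−S)⁺=0.0000, hold=2.0299 ⇒ V=2.0299 continue  boundary S*=-
step 0: (k=0,j=0): S=142.5000, (K−S)⁺=0.0000, hold=4.6720 ⇒ V=4.6720 continue  boundary S*=-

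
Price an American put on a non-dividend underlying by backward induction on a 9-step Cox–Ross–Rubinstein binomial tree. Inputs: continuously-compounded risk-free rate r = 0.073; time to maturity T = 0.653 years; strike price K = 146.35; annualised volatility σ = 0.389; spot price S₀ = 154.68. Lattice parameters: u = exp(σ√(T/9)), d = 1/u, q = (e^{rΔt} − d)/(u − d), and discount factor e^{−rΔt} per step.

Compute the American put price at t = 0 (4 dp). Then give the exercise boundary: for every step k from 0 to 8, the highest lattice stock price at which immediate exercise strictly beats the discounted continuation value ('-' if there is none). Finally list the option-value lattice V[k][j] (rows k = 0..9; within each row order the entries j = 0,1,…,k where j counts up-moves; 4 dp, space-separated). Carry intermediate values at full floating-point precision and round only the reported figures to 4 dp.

params: Δt=0.07256 u=1.11047 d=0.90052 q=0.49912 e^(-rΔt)=0.99472
t_9 payoffs: 86.1107 72.0666 54.7482 33.3923 7.0574 0.0000 0.0000 0.0000 0.0000 0.0000
t_8: node(8,0) S=66.8938 payoff=79.4562 vs cont=78.6831 → 79.4562 [stop]  node(8,1) S=82.4893 payoff=63.8607 vs cont=63.0876 → 63.8607 [stop]  node(8,2) S=101.7208 payoff=44.6292 vs cont=43.8561 → 44.6292 [stop]  node(8,3) S=125.4360 payoff=20.9140 vs cont=20.1409 → 20.9140 [stop]  node(8,4) S=154.6800 payoff=0.0000 vs cont=3.5162 → 3.5162 [wait]  node(8,5) S=190.7420 payoff=0.0000 vs cont=0.0000 → 0.0000 [wait]  node(8,6) S=235.2114 payoff=0.0000 vs cont=0.0000 → 0.0000 [wait]  node(8,7) S=290.0484 payoff=0.0000 vs cont=0.0000 → 0.0000 [wait]  node(8,8) S=357.6701 payoff=0.0000 vs cont=0.0000 → 0.0000 [wait]  ⇒ S*(8)=125.4360
t_7: node(7,0) S=74.2834 payoff=72.0666 vs cont=71.2935 → 72.0666 [stop]  node(7,1) S=91.6018 payoff=54.7482 vs cont=53.9751 → 54.7482 [stop]  node(7,2) S=112.9577 payoff=33.3923 vs cont=32.6192 → 33.3923 [stop]  node(7,3) S=139.2926 payoff=7.0574 vs cont=12.1658 → 12.1658 [wait]  node(7,4) S=171.7672 payoff=0.0000 vs cont=1.7519 → 1.7519 [wait]  node(7,5) S=211.8129 payoff=0.0000 vs cont=0.0000 → 0.0000 [wait]  node(7,6) S=261.1948 payoff=0.0000 vs cont=0.0000 → 0.0000 [wait]  node(7,7) S=322.0895 payoff=0.0000 vs cont=0.0000 → 0.0000 [wait]  ⇒ S*(7)=112.9577
t_6: node(6,0) S=82.4893 payoff=63.8607 vs cont=63.0876 → 63.8607 [stop]  node(6,1) S=101.7208 payoff=44.6292 vs cont=43.8561 → 44.6292 [stop]  node(6,2) S=125.4360 payoff=20.9140 vs cont=22.6772 → 22.6772 [wait]  node(6,3) S=154.6800 payoff=0.0000 vs cont=6.9311 → 6.9311 [wait]  node(6,4) S=190.7420 payoff=0.0000 vs cont=0.8728 → 0.8728 [wait]  node(6,5) S=235.2114 payoff=0.0000 vs cont=0.0000 → 0.0000 [wait]  node(6,6) S=290.0484 payoff=0.0000 vs cont=0.0000 → 0.0000 [wait]  ⇒ S*(6)=101.7208
t_5: node(5,0) S=91.6018 payoff=54.7482 vs cont=53.9751 → 54.7482 [stop]  node(5,1) S=112.9577 payoff=33.3923 vs cont=33.4945 → 33.4945 [wait]  node(5,2) S=139.2926 payoff=7.0574 vs cont=14.7397 → 14.7397 [wait]  node(5,3) S=171.7672 payoff=0.0000 vs cont=3.8867 → 3.8867 [wait]  node(5,4) S=211.8129 payoff=0.0000 vs cont=0.4349 → 0.4349 [wait]  node(5,5) S=261.1948 payoff=0.0000 vs cont=0.0000 → 0.0000 [wait]  ⇒ S*(5)=91.6018
t_4: node(4,0) S=101.7208 payoff=44.6292 vs cont=43.9068 → 44.6292 [stop]  node(4,1) S=125.4360 payoff=20.9140 vs cont=24.0061 → 24.0061 [wait]  node(4,2) S=154.6800 payoff=0.0000 vs cont=9.2734 → 9.2734 [wait]  node(4,3) S=190.7420 payoff=0.0000 vs cont=2.1524 → 2.1524 [wait]  node(4,4) S=235.2114 payoff=0.0000 vs cont=0.2167 → 0.2167 [wait]  ⇒ S*(4)=101.7208
t_3: node(3,0) S=112.9577 payoff=33.3923 vs cont=34.1543 → 34.1543 [wait]  node(3,1) S=139.2926 payoff=7.0574 vs cont=16.5647 → 16.5647 [wait]  node(3,2) S=171.7672 payoff=0.0000 vs cont=5.6889 → 5.6889 [wait]  node(3,3) S=211.8129 payoff=0.0000 vs cont=1.1799 → 1.1799 [wait]  ⇒ S*(3)=-
t_2: node(2,0) S=125.4360 payoff=20.9140 vs cont=25.2409 → 25.2409 [wait]  node(2,1) S=154.6800 payoff=0.0000 vs cont=11.0775 → 11.0775 [wait]  node(2,2) S=190.7420 payoff=0.0000 vs cont=3.4202 → 3.4202 [wait]  ⇒ S*(2)=-
t_1: node(1,0) S=139.2926 payoff=7.0574 vs cont=18.0756 → 18.0756 [wait]  node(1,1) S=171.7672 payoff=0.0000 vs cont=7.2173 → 7.2173 [wait]  ⇒ S*(1)=-
t_0: node(0,0) S=154.6800 payoff=0.0000 vs cont=12.5891 → 12.5891 [wait]  ⇒ S*(0)=-

price = 12.5891
boundary = - - - - 101.7208 91.6018 101.7208 112.9577 125.4360
tree:
12.5891
18.0756 7.2173
25.2409 11.0775 3.4202
34.1543 16.5647 5.6889 1.1799
44.6292 24.0061 9.2734 2.1524 0.2167
54.7482 33.4945 14.7397 3.8867 0.4349 0.0000
63.8607 44.6292 22.6772 6.9311 0.8728 0.0000 0.0000
72.0666 54.7482 33.3923 12.1658 1.7519 0.0000 0.0000 0.0000
79.4562 63.8607 44.6292 20.9140 3.5162 0.0000 0.0000 0.0000 0.0000
86.1107 72.0666 54.7482 33.3923 7.0574 0.0000 0.0000 0.0000 0.0000 0.0000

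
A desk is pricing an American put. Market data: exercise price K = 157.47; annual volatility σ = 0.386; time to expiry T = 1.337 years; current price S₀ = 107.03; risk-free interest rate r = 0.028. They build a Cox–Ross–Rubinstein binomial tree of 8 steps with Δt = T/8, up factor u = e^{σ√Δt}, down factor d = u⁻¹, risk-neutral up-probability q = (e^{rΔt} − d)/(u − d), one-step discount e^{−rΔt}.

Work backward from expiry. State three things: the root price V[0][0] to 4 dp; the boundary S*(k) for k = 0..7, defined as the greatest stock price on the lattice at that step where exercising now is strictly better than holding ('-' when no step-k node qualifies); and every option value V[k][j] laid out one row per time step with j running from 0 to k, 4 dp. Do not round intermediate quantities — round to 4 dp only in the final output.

Δt=0.16712  u=1.17093  d=0.85402  q=0.47543  discount=0.99533
step 8 (expiry): payoffs max(K−S,0) = 127.1834 115.9445 100.5351 79.4076 50.4400 10.7230 0.0000 0.0000 0.0000
step 7: (k=7,j=0): S=35.4636, (K−S)⁺=122.0064, hold=121.2712 ⇒ V=122.0064 exercise | (k=7,j=1): S=48.6235, (K−S)⁺=108.8465, hold=108.1113 ⇒ V=108.8465 exercise | (k=7,j=2): S=66.6669, (K−S)⁺=90.8031, hold=90.0680 ⇒ V=90.8031 exercise | (k=7,j=3): S=91.4058, (K−S)⁺=66.0642, hold=65.3291 ⇒ V=66.0642 exercise | (k=7,j=4): S=125.3249, (K−S)⁺=32.1451, hold=31.4099 ⇒ V=32.1451 exercise | (k=7,j=5): S=171.8308, (K−S)⁺=0.0000, hold=5.5987 ⇒ V=5.5987 continue | (k=7,j=6): S=235.5942, (K−S)⁺=0.0000, hold=0.0000 ⇒ V=0.0000 continue | (k=7,j=7): S=323.0192, (K−S)⁺=0.0000, hold=0.0000 ⇒ V=0.0000 continue  boundary S*=125.3249
step 6: (k=6,j=0): S=41.5255, (K−S)⁺=115.9445, hold=115.2094 ⇒ V=115.9445 exercise | (k=6,j=1): S=56.9349, (K−S)⁺=100.5351, hold=99.8000 ⇒ V=100.5351 exercise | (k=6,j=2): S=78.0624, (K−S)⁺=79.4076, hold=78.6724 ⇒ V=79.4076 exercise | (k=6,j=3): S=107.0300, (K−S)⁺=50.4400, hold=49.7048 ⇒ V=50.4400 exercise | (k=6,j=4): S=146.7470, (K−S)⁺=10.7230, hold=19.4329 ⇒ V=19.4329 continue | (k=6,j=5): S=201.2023, (K−S)⁺=0.0000, hold=2.9232 ⇒ V=2.9232 continue | (k=6,j=6): S=275.8649, (K−S)⁺=0.0000, hold=0.0000 ⇒ V=0.0000 continue  boundary S*=107.0300
step 5: (k=5,j=0): S=48.6235, (K−S)⁺=108.8465, hold=108.1113 ⇒ V=108.8465 exercise | (k=5,j=1): S=66.6669, (K−S)⁺=90.8031, hold=90.0680 ⇒ V=90.8031 exercise | (k=5,j=2): S=91.4058, (K−S)⁺=66.0642, hold=65.3291 ⇒ V=66.0642 exercise | (k=5,j=3): S=125.3249, (K−S)⁺=32.1451, hold=35.5316 ⇒ V=35.5316 continue | (k=5,j=4): S=171.8308, (K−S)⁺=0.0000, hold=11.5296 ⇒ V=11.5296 continue | (k=5,j=5): S=235.5942, (K−S)⁺=0.0000, hold=1.5262 ⇒ V=1.5262 continue  boundary S*=91.4058
step 4: (k=4,j=0): S=56.9349, (K−S)⁺=100.5351, hold=99.8000 ⇒ V=100.5351 exercise | (k=4,j=1): S=78.0624, (K−S)⁺=79.4076, hold=78.6724 ⇒ V=79.4076 exercise | (k=4,j=2): S=107.0300, (K−S)⁺=50.4400, hold=51.3074 ⇒ V=51.3074 continue | (k=4,j=3): S=146.7470, (K−S)⁺=10.7230, hold=24.0077 ⇒ V=24.0077 continue | (k=4,j=4): S=201.2023, (K−S)⁺=0.0000, hold=6.7421 ⇒ V=6.7421 continue  boundary S*=78.0624
step 3: (k=3,j=0): S=66.6669, (K−S)⁺=90.8031, hold=90.0680 ⇒ V=90.8031 exercise | (k=3,j=1): S=91.4058, (K−S)⁺=66.0642, hold=65.7395 ⇒ V=66.0642 exercise | (k=3,j=2): S=125.3249, (K−S)⁺=32.1451, hold=38.1493 ⇒ V=38.1493 continue | (k=3,j=3): S=171.8308, (K−S)⁺=0.0000, hold=15.7253 ⇒ V=15.7253 continue  boundary S*=91.4058
step 2: (k=2,j=0): S=78.0624, (K−S)⁺=79.4076, hold=78.6724 ⇒ V=79.4076 exercise | (k=2,j=1): S=107.0300, (K−S)⁺=50.4400, hold=52.5461 ⇒ V=52.5461 continue | (k=2,j=2): S=146.7470, (K−S)⁺=10.7230, hold=27.3599 ⇒ V=27.3599 continue  boundary S*=78.0624
step 1: (k=1,j=0): S=91.4058, (K−S)⁺=66.0642, hold=66.3257 ⇒ V=66.3257 continue | (k=1,j=1): S=125.3249, (K−S)⁺=32.1451, hold=40.3823 ⇒ V=40.3823 continue  boundary S*=-
step 0: (k=0,j=0): S=107.0300, (K−S)⁺=50.4400, hold=53.7393 ⇒ V=53.7393 continue  boundary S*=-

price = 53.7393
boundary = - - 78.0624 91.4058 78.0624 91.4058 107.0300 125.3249
tree:
53.7393
66.3257 40.3823
79.4076 52.5461 27.3599
90.8031 66.0642 38.1493 15.7253
100.5351 79.4076 51.3074 24.0077 6.7421
108.8465 90.8031 66.0642 35.5316 11.5296 1.5262
115.9445 100.5351 79.4076 50.4400 19.4329 2.9232 0.0000
122.0064 108.8465 90.8031 66.0642 32.1451 5.5987 0.0000 0.0000
127.1834 115.9445 100.5351 79.4076 50.4400 10.7230 0.0000 0.0000 0.0000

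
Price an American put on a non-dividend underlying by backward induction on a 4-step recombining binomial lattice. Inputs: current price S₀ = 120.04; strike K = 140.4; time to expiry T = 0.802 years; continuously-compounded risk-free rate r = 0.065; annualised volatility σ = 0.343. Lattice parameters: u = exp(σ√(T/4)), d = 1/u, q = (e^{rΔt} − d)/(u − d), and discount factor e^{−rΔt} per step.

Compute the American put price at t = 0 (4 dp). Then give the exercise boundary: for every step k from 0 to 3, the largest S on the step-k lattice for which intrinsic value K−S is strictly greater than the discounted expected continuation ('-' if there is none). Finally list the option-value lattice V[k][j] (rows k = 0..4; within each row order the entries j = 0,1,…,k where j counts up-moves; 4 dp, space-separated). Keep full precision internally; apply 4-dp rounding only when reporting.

price = 25.2058
boundary = - 102.9496 88.2923 102.9496
tree:
25.2058
37.4504 13.8217
52.1077 23.2856 4.8758
64.6781 37.4504 9.9635 0.0000
75.4589 52.1077 20.3600 0.0000 0.0000

Δt=0.20050  u=1.16601  d=0.85763  q=0.50422  discount=0.98705
step 4 (expiry): payoffs max(K−S,0) = 75.4589 52.1077 20.3600 0.0000 0.0000
step 3: (k=3,j=0): S=75.7219, (K−S)⁺=64.6781, hold=62.8602 ⇒ V=64.6781 exercise | (k=3,j=1): S=102.9496, (K−S)⁺=37.4504, hold=35.6326 ⇒ V=37.4504 exercise | (k=3,j=2): S=139.9676, (K−S)⁺=0.4324, hold=9.9635 ⇒ V=9.9635 continue | (k=3,j=3): S=190.2964, (K−S)⁺=0.0000, hold=0.0000 ⇒ V=0.0000 continue  boundary S*=102.9496
step 2: (k=2,j=0): S=88.2923, (K−S)⁺=52.1077, hold=50.2898 ⇒ V=52.1077 exercise | (k=2,j=1): S=120.0400, (K−S)⁺=20.3600, hold=23.2856 ⇒ V=23.2856 continue | (k=2,j=2): S=163.2033, (K−S)⁺=0.0000, hold=4.8758 ⇒ V=4.8758 continue  boundary S*=88.2923
step 1: (k=1,j=0): S=102.9496, (K−S)⁺=37.4504, hold=37.0886 ⇒ V=37.4504 exercise | (k=1,j=1): S=139.9676, (K−S)⁺=0.4324, hold=13.8217 ⇒ V=13.8217 continue  boundary S*=102.9496
step 0: (k=0,j=0): S=120.0400, (K−S)⁺=20.3600, hold=25.2058 ⇒ V=25.2058 continue  boundary S*=-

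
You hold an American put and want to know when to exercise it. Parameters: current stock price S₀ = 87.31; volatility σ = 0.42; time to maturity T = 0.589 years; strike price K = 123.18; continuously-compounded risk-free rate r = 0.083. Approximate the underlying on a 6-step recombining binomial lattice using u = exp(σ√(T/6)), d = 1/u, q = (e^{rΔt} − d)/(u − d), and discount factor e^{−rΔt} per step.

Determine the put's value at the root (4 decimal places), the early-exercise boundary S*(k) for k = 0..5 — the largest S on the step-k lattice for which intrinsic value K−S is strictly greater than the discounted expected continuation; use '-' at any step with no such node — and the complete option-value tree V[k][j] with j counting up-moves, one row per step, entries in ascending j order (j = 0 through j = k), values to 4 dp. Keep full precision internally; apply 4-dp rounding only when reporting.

Δt=0.09817, u=1.14064, d=0.87670, q=0.49814, disc=e^(-rΔt)=0.99189
k=6 terminal: V=max(K-S,0) → 83.5372 71.6020 56.0736 35.8700 9.5838 0.0000 0.0000
k=5: j=0 S=45.2183 intr=77.9617 cont=76.9621 V=77.9617[EX]; j=1 S=58.8321 intr=64.3479 cont=63.3483 V=64.3479[EX]; j=2 S=76.5445 intr=46.6355 cont=45.6359 V=46.6355[EX]; j=3 S=99.5896 intr=23.5904 cont=22.5908 V=23.5904[EX]; j=4 S=129.5728 intr=0.0000 cont=4.7706 V=4.7706[hold]; j=5 S=168.5829 intr=0.0000 cont=0.0000 V=0.0000[hold]  S*(5)=99.5896
k=4: j=0 S=51.5780 intr=71.6020 cont=70.6024 V=71.6020[EX]; j=1 S=67.1064 intr=56.0736 cont=55.0740 V=56.0736[EX]; j=2 S=87.3100 intr=35.8700 cont=34.8704 V=35.8700[EX]; j=3 S=113.5962 intr=9.5838 cont=14.1001 V=14.1001[hold]; j=4 S=147.7963 intr=0.0000 cont=2.3747 V=2.3747[hold]  S*(4)=87.3100
k=3: j=0 S=58.8321 intr=64.3479 cont=63.3483 V=64.3479[EX]; j=1 S=76.5445 intr=46.6355 cont=45.6359 V=46.6355[EX]; j=2 S=99.5896 intr=23.5904 cont=24.8224 V=24.8224[hold]; j=3 S=129.5728 intr=0.0000 cont=8.1922 V=8.1922[hold]  S*(3)=76.5445
k=2: j=0 S=67.1064 intr=56.0736 cont=55.0740 V=56.0736[EX]; j=1 S=87.3100 intr=35.8700 cont=35.4791 V=35.8700[EX]; j=2 S=113.5962 intr=9.5838 cont=16.4039 V=16.4039[hold]  S*(2)=87.3100
k=1: j=0 S=76.5445 intr=46.6355 cont=45.6359 V=46.6355[EX]; j=1 S=99.5896 intr=23.5904 cont=25.9607 V=25.9607[hold]  S*(1)=76.5445
k=0: j=0 S=87.3100 intr=35.8700 cont=36.0416 V=36.0416[hold]  S*(0)=-

price = 36.0416
boundary = - 76.5445 87.3100 76.5445 87.3100 99.5896
tree:
36.0416
46.6355 25.9607
56.0736 35.8700 16.4039
64.3479 46.6355 24.8224 8.1922
71.6020 56.0736 35.8700 14.1001 2.3747
77.9617 64.3479 46.6355 23.5904 4.7706 0.0000
83.5372 71.6020 56.0736 35.8700 9.5838 0.0000 0.0000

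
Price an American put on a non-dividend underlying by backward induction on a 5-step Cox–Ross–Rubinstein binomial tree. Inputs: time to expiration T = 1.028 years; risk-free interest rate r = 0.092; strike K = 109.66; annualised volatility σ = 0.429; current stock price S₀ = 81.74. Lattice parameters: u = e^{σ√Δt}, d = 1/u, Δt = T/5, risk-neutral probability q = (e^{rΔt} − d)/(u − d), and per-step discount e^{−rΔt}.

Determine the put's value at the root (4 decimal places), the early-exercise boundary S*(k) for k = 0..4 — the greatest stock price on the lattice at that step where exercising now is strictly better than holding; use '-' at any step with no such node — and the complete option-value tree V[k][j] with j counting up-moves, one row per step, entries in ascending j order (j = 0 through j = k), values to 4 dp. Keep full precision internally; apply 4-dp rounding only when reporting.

Δt=0.20560, u=1.21473, d=0.82323, q=0.50030, disc=e^(-rΔt)=0.98126
k=5 terminal: V=max(K-S,0) → 78.7545 64.0568 42.3693 10.3679 0.0000 0.0000
k=4: j=0 S=37.5418 intr=72.1182 cont=70.0634 V=72.1182[EX]; j=1 S=55.3956 intr=54.2644 cont=52.2097 V=54.2644[EX]; j=2 S=81.7400 intr=27.9200 cont=25.8653 V=27.9200[EX]; j=3 S=120.6131 intr=0.0000 cont=5.0838 V=5.0838[hold]; j=4 S=177.9730 intr=0.0000 cont=0.0000 V=0.0000[hold]  S*(4)=81.7400
k=3: j=0 S=45.6032 intr=64.0568 cont=62.0021 V=64.0568[EX]; j=1 S=67.2907 intr=42.3693 cont=40.3146 V=42.3693[EX]; j=2 S=99.2921 intr=10.3679 cont=16.1861 V=16.1861[hold]; j=3 S=146.5123 intr=0.0000 cont=2.4928 V=2.4928[hold]  S*(3)=67.2907
k=2: j=0 S=55.3956 intr=54.2644 cont=52.2097 V=54.2644[EX]; j=1 S=81.7400 intr=27.9200 cont=28.7215 V=28.7215[hold]; j=2 S=120.6131 intr=0.0000 cont=9.1605 V=9.1605[hold]  S*(2)=55.3956
k=1: j=0 S=67.2907 intr=42.3693 cont=40.7081 V=42.3693[EX]; j=1 S=99.2921 intr=10.3679 cont=18.5804 V=18.5804[hold]  S*(1)=67.2907
k=0: j=0 S=81.7400 intr=27.9200 cont=29.8969 V=29.8969[hold]  S*(0)=-

price = 29.8969
boundary = - 67.2907 55.3956 67.2907 81.7400
tree:
29.8969
42.3693 18.5804
54.2644 28.7215 9.1605
64.0568 42.3693 16.1861 2.4928
72.1182 54.2644 27.9200 5.0838 0.0000
78.7545 64.0568 42.3693 10.3679 0.0000 0.0000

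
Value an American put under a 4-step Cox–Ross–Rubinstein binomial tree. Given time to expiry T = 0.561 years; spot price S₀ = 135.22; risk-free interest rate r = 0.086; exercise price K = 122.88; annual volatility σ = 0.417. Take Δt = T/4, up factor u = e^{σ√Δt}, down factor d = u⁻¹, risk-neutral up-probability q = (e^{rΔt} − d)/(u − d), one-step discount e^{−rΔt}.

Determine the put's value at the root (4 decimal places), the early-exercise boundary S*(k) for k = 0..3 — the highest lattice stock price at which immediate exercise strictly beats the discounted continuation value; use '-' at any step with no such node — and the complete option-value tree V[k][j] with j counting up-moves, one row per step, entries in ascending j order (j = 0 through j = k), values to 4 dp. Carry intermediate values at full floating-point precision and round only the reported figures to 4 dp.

price = 8.8985
boundary = - - - 84.6397
tree:
8.8985
15.1163 2.8901
24.7420 5.8473 0.0000
38.2403 11.8301 0.0000 0.0000
50.4777 23.9344 0.0000 0.0000 0.0000

Δt=0.14025  u=1.16902  d=0.85542  q=0.49973  discount=0.98801
step 4 (expiry): payoffs max(K−S,0) = 50.4777 23.9344 0.0000 0.0000 0.0000
step 3: (k=3,j=0): S=84.6397, (K−S)⁺=38.2403, hold=36.7670 ⇒ V=38.2403 exercise | (k=3,j=1): S=115.6695, (K−S)⁺=7.2105, hold=11.8301 ⇒ V=11.8301 continue | (k=3,j=2): S=158.0750, (K−S)⁺=0.0000, hold=0.0000 ⇒ V=0.0000 continue | (k=3,j=3): S=216.0267, (K−S)⁺=0.0000, hold=0.0000 ⇒ V=0.0000 continue  boundary S*=84.6397
step 2: (k=2,j=0): S=98.9456, (K−S)⁺=23.9344, hold=24.7420 ⇒ V=24.7420 continue | (k=2,j=1): S=135.2200, (K−S)⁺=0.0000, hold=5.8473 ⇒ V=5.8473 continue | (k=2,j=2): S=184.7929, (K−S)⁺=0.0000, hold=0.0000 ⇒ V=0.0000 continue  boundary S*=-
step 1: (k=1,j=0): S=115.6695, (K−S)⁺=7.2105, hold=15.1163 ⇒ V=15.1163 continue | (k=1,j=1): S=158.0750, (K−S)⁺=0.0000, hold=2.8901 ⇒ V=2.8901 continue  boundary S*=-
step 0: (k=0,j=0): S=135.2200, (K−S)⁺=0.0000, hold=8.8985 ⇒ V=8.8985 continue  boundary S*=-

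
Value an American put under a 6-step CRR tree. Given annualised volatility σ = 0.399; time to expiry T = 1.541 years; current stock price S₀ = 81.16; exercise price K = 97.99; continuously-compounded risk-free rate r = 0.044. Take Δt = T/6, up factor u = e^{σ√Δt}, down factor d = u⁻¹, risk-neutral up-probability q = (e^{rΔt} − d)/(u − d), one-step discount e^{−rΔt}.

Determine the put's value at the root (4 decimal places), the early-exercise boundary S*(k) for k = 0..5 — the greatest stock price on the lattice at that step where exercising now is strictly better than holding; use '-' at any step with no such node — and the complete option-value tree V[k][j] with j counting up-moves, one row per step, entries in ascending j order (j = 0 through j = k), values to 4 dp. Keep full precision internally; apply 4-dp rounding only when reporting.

Δt=0.25683  u=1.22410  d=0.81692  q=0.47753  discount=0.98876
step 6 (expiry): payoffs max(K−S,0) = 73.8668 61.8431 43.8266 16.8300 0.0000 0.0000 0.0000
step 5: (k=5,j=0): S=29.5293, (K−S)⁺=68.4607, hold=67.3596 ⇒ V=68.4607 exercise | (k=5,j=1): S=44.2475, (K−S)⁺=53.7425, hold=52.6414 ⇒ V=53.7425 exercise | (k=5,j=2): S=66.3016, (K−S)⁺=31.6884, hold=30.5873 ⇒ V=31.6884 exercise | (k=5,j=3): S=99.3482, (K−S)⁺=0.0000, hold=8.6944 ⇒ V=8.6944 continue | (k=5,j=4): S=148.8660, (K−S)⁺=0.0000, hold=0.0000 ⇒ V=0.0000 continue | (k=5,j=5): S=223.0650, (K−S)⁺=0.0000, hold=0.0000 ⇒ V=0.0000 continue  boundary S*=66.3016
step 4: (k=4,j=0): S=36.1469, (K−S)⁺=61.8431, hold=60.7420 ⇒ V=61.8431 exercise | (k=4,j=1): S=54.1634, (K−S)⁺=43.8266, hold=42.7254 ⇒ V=43.8266 exercise | (k=4,j=2): S=81.1600, (K−S)⁺=16.8300, hold=20.4753 ⇒ V=20.4753 continue | (k=4,j=3): S=121.6124, (K−S)⁺=0.0000, hold=4.4915 ⇒ V=4.4915 continue | (k=4,j=4): S=182.2273, (K−S)⁺=0.0000, hold=0.0000 ⇒ V=0.0000 continue  boundary S*=54.1634
step 3: (k=3,j=0): S=44.2475, (K−S)⁺=53.7425, hold=52.6414 ⇒ V=53.7425 exercise | (k=3,j=1): S=66.3016, (K−S)⁺=31.6884, hold=32.3085 ⇒ V=32.3085 continue | (k=3,j=2): S=99.3482, (K−S)⁺=0.0000, hold=12.6982 ⇒ V=12.6982 continue | (k=3,j=3): S=148.8660, (K−S)⁺=0.0000, hold=2.3203 ⇒ V=2.3203 continue  boundary S*=44.2475
step 2: (k=2,j=0): S=54.1634, (K−S)⁺=43.8266, hold=43.0182 ⇒ V=43.8266 exercise | (k=2,j=1): S=81.1600, (K−S)⁺=16.8300, hold=22.6862 ⇒ V=22.6862 continue | (k=2,j=2): S=121.6124, (K−S)⁺=0.0000, hold=7.6555 ⇒ V=7.6555 continue  boundary S*=54.1634
step 1: (k=1,j=0): S=66.3016, (K−S)⁺=31.6884, hold=33.3523 ⇒ V=33.3523 continue | (k=1,j=1): S=99.3482, (K−S)⁺=0.0000, hold=15.3343 ⇒ V=15.3343 continue  boundary S*=-
step 0: (k=0,j=0): S=81.1600, (K−S)⁺=16.8300, hold=24.4701 ⇒ V=24.4701 continue  boundary S*=-

price = 24.4701
boundary = - - 54.1634 44.2475 54.1634 66.3016
tree:
24.4701
33.3523 15.3343
43.8266 22.6862 7.6555
53.7425 32.3085 12.6982 2.3203
61.8431 43.8266 20.4753 4.4915 0.0000
68.4607 53.7425 31.6884 8.6944 0.0000 0.0000
73.8668 61.8431 43.8266 16.8300 0.0000 0.0000 0.0000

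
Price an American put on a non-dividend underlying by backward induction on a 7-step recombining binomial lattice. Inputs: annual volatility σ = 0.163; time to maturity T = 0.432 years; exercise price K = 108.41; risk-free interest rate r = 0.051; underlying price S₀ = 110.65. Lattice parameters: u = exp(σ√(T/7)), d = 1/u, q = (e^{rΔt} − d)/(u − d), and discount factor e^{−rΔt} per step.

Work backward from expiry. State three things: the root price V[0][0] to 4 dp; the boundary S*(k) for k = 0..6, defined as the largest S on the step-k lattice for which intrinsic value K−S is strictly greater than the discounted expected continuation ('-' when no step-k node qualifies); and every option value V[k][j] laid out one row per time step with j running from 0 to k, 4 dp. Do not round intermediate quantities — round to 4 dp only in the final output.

price = 2.9484
boundary = - - - 97.9927 94.1039 97.9927 102.0422
tree:
2.9484
4.6476 1.4518
7.0943 2.4950 0.5308
10.4173 4.1754 1.0125 0.1047
14.3061 6.7508 1.9054 0.2229 0.0000
18.0405 10.4173 3.5238 0.4746 0.0000 0.0000
21.6267 14.3061 6.3678 1.0104 0.0000 0.0000 0.0000
25.0707 18.0405 10.4173 2.1511 0.0000 0.0000 0.0000 0.0000

Δt=0.06171, u=1.04132, d=0.96032, q=0.52879, disc=e^(-rΔt)=0.99686
k=7 terminal: V=max(K-S,0) → 25.0707 18.0405 10.4173 2.1511 0.0000 0.0000 0.0000 0.0000
k=6: j=0 S=86.7833 intr=21.6267 cont=21.2861 V=21.6267[EX]; j=1 S=94.1039 intr=14.3061 cont=13.9654 V=14.3061[EX]; j=2 S=102.0422 intr=6.3678 cont=6.0272 V=6.3678[EX]; j=3 S=110.6500 intr=0.0000 cont=1.0104 V=1.0104[hold]; j=4 S=119.9840 intr=0.0000 cont=0.0000 V=0.0000[hold]; j=5 S=130.1053 intr=0.0000 cont=0.0000 V=0.0000[hold]; j=6 S=141.0805 intr=0.0000 cont=0.0000 V=0.0000[hold]  S*(6)=102.0422
k=5: j=0 S=90.3695 intr=18.0405 cont=17.6998 V=18.0405[EX]; j=1 S=97.9927 intr=10.4173 cont=10.0766 V=10.4173[EX]; j=2 S=106.2589 intr=2.1511 cont=3.5238 V=3.5238[hold]; j=3 S=115.2225 intr=0.0000 cont=0.4746 V=0.4746[hold]; j=4 S=124.9422 intr=0.0000 cont=0.0000 V=0.0000[hold]; j=5 S=135.4818 intr=0.0000 cont=0.0000 V=0.0000[hold]  S*(5)=97.9927
k=4: j=0 S=94.1039 intr=14.3061 cont=13.9654 V=14.3061[EX]; j=1 S=102.0422 intr=6.3678 cont=6.7508 V=6.7508[hold]; j=2 S=110.6500 intr=0.0000 cont=1.9054 V=1.9054[hold]; j=3 S=119.9840 intr=0.0000 cont=0.2229 V=0.2229[hold]; j=4 S=130.1053 intr=0.0000 cont=0.0000 V=0.0000[hold]  S*(4)=94.1039
k=3: j=0 S=97.9927 intr=10.4173 cont=10.2785 V=10.4173[EX]; j=1 S=106.2589 intr=2.1511 cont=4.1754 V=4.1754[hold]; j=2 S=115.2225 intr=0.0000 cont=1.0125 V=1.0125[hold]; j=3 S=124.9422 intr=0.0000 cont=0.1047 V=0.1047[hold]  S*(3)=97.9927
k=2: j=0 S=102.0422 intr=6.3678 cont=7.0943 V=7.0943[hold]; j=1 S=110.6500 intr=0.0000 cont=2.4950 V=2.4950[hold]; j=2 S=119.9840 intr=0.0000 cont=0.5308 V=0.5308[hold]  S*(2)=-
k=1: j=0 S=106.2589 intr=2.1511 cont=4.6476 V=4.6476[hold]; j=1 S=115.2225 intr=0.0000 cont=1.4518 V=1.4518[hold]  S*(1)=-
k=0: j=0 S=110.6500 intr=0.0000 cont=2.9484 V=2.9484[hold]  S*(0)=-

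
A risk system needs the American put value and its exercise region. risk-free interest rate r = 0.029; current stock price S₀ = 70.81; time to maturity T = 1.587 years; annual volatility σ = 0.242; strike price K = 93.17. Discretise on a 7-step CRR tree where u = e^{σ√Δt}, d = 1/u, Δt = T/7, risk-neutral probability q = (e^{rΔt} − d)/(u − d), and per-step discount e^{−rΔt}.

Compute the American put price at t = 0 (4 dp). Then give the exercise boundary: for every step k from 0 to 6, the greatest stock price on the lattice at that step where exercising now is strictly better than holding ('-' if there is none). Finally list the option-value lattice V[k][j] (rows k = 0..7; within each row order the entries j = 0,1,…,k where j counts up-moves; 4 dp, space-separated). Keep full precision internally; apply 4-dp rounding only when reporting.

Δt=0.22671, u=1.12213, d=0.89116, q=0.49979, disc=e^(-rΔt)=0.99345
k=7 terminal: V=max(K-S,0) → 61.5620 53.3701 43.0551 30.0667 13.7121 0.0000 0.0000 0.0000
k=6: j=0 S=35.4682 intr=57.7018 cont=57.0912 V=57.7018[EX]; j=1 S=44.6606 intr=48.5094 cont=47.8988 V=48.5094[EX]; j=2 S=56.2354 intr=36.9346 cont=36.3241 V=36.9346[EX]; j=3 S=70.8100 intr=22.3600 cont=21.7494 V=22.3600[EX]; j=4 S=89.1620 intr=4.0080 cont=6.8140 V=6.8140[hold]; j=5 S=112.2702 intr=0.0000 cont=0.0000 V=0.0000[hold]; j=6 S=141.3675 intr=0.0000 cont=0.0000 V=0.0000[hold]  S*(6)=70.8100
k=5: j=0 S=39.7999 intr=53.3701 cont=52.7595 V=53.3701[EX]; j=1 S=50.1149 intr=43.0551 cont=42.4445 V=43.0551[EX]; j=2 S=63.1033 intr=30.0667 cont=29.4561 V=30.0667[EX]; j=3 S=79.4579 intr=13.7121 cont=14.4947 V=14.4947[hold]; j=4 S=100.0512 intr=0.0000 cont=3.3862 V=3.3862[hold]; j=5 S=125.9816 intr=0.0000 cont=0.0000 V=0.0000[hold]  S*(5)=63.1033
k=4: j=0 S=44.6606 intr=48.5094 cont=47.8988 V=48.5094[EX]; j=1 S=56.2354 intr=36.9346 cont=36.3241 V=36.9346[EX]; j=2 S=70.8100 intr=22.3600 cont=22.1380 V=22.3600[EX]; j=3 S=89.1620 intr=4.0080 cont=8.8842 V=8.8842[hold]; j=4 S=112.2702 intr=0.0000 cont=1.6827 V=1.6827[hold]  S*(4)=70.8100
k=3: j=0 S=50.1149 intr=43.0551 cont=42.4445 V=43.0551[EX]; j=1 S=63.1033 intr=30.0667 cont=29.4561 V=30.0667[EX]; j=2 S=79.4579 intr=13.7121 cont=15.5226 V=15.5226[hold]; j=3 S=100.0512 intr=0.0000 cont=5.2504 V=5.2504[hold]  S*(3)=63.1033
k=2: j=0 S=56.2354 intr=36.9346 cont=36.3241 V=36.9346[EX]; j=1 S=70.8100 intr=22.3600 cont=22.6484 V=22.6484[hold]; j=2 S=89.1620 intr=4.0080 cont=10.3206 V=10.3206[hold]  S*(2)=56.2354
k=1: j=0 S=63.1033 intr=30.0667 cont=29.5993 V=30.0667[EX]; j=1 S=79.4579 intr=13.7121 cont=16.3791 V=16.3791[hold]  S*(1)=63.1033
k=0: j=0 S=70.8100 intr=22.3600 cont=23.0736 V=23.0736[hold]  S*(0)=-

price = 23.0736
boundary = - 63.1033 56.2354 63.1033 70.8100 63.1033 70.8100
tree:
23.0736
30.0667 16.3791
36.9346 22.6484 10.3206
43.0551 30.0667 15.5226 5.2504
48.5094 36.9346 22.3600 8.8842 1.6827
53.3701 43.0551 30.0667 14.4947 3.3862 0.0000
57.7018 48.5094 36.9346 22.3600 6.8140 0.0000 0.0000
61.5620 53.3701 43.0551 30.0667 13.7121 0.0000 0.0000 0.0000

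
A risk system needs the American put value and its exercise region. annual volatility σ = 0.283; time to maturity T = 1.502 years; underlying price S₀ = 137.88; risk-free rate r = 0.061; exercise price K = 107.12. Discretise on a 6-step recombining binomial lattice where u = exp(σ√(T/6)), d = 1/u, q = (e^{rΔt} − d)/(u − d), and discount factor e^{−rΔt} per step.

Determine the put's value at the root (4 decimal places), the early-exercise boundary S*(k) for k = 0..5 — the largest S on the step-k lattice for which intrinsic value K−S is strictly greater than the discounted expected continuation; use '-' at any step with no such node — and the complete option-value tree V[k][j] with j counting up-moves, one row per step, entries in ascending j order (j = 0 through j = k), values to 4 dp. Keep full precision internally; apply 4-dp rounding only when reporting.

price = 3.6308
boundary = - - - - 78.2576 90.1613
tree:
3.6308
6.3790 1.1897
10.9443 2.3341 0.1636
18.1853 4.5530 0.3453 0.0000
28.8624 8.8221 0.7286 0.0000 0.0000
39.1945 16.9587 1.5374 0.0000 0.0000 0.0000
48.1624 28.8624 3.2443 0.0000 0.0000 0.0000 0.0000

params: Δt=0.25033 u=1.15211 d=0.86797 q=0.51882 e^(-rΔt)=0.98485
t_6 payoffs: 48.1624 28.8624 3.2443 0.0000 0.0000 0.0000 0.0000
t_5: node(5,0) S=67.9255 payoff=39.1945 vs cont=37.5711 → 39.1945 [stop]  node(5,1) S=90.1613 payoff=16.9587 vs cont=15.3353 → 16.9587 [stop]  node(5,2) S=119.6762 payoff=0.0000 vs cont=1.5374 → 1.5374 [wait]  node(5,3) S=158.8528 payoff=0.0000 vs cont=0.0000 → 0.0000 [wait]  node(5,4) S=210.8541 payoff=0.0000 vs cont=0.0000 → 0.0000 [wait]  node(5,5) S=279.8784 payoff=0.0000 vs cont=0.0000 → 0.0000 [wait]  ⇒ S*(5)=90.1613
t_4: node(4,0) S=78.2576 payoff=28.8624 vs cont=27.2390 → 28.8624 [stop]  node(4,1) S=103.8757 payoff=3.2443 vs cont=8.8221 → 8.8221 [wait]  node(4,2) S=137.8800 payoff=0.0000 vs cont=0.7286 → 0.7286 [wait]  node(4,3) S=183.0158 payoff=0.0000 vs cont=0.0000 → 0.0000 [wait]  node(4,4) S=242.9270 payoff=0.0000 vs cont=0.0000 → 0.0000 [wait]  ⇒ S*(4)=78.2576
t_3: node(3,0) S=90.1613 payoff=16.9587 vs cont=18.1853 → 18.1853 [wait]  node(3,1) S=119.6762 payoff=0.0000 vs cont=4.5530 → 4.5530 [wait]  node(3,2) S=158.8528 payoff=0.0000 vs cont=0.3453 → 0.3453 [wait]  node(3,3) S=210.8541 payoff=0.0000 vs cont=0.0000 → 0.0000 [wait]  ⇒ S*(3)=-
t_2: node(2,0) S=103.8757 payoff=3.2443 vs cont=10.9443 → 10.9443 [wait]  node(2,1) S=137.8800 payoff=0.0000 vs cont=2.3341 → 2.3341 [wait]  node(2,2) S=183.0158 payoff=0.0000 vs cont=0.1636 → 0.1636 [wait]  ⇒ S*(2)=-
t_1: node(1,0) S=119.6762 payoff=0.0000 vs cont=6.3790 → 6.3790 [wait]  node(1,1) S=158.8528 payoff=0.0000 vs cont=1.1897 → 1.1897 [wait]  ⇒ S*(1)=-
t_0: node(0,0) S=137.8800 payoff=0.0000 vs cont=3.6308 → 3.6308 [wait]  ⇒ S*(0)=-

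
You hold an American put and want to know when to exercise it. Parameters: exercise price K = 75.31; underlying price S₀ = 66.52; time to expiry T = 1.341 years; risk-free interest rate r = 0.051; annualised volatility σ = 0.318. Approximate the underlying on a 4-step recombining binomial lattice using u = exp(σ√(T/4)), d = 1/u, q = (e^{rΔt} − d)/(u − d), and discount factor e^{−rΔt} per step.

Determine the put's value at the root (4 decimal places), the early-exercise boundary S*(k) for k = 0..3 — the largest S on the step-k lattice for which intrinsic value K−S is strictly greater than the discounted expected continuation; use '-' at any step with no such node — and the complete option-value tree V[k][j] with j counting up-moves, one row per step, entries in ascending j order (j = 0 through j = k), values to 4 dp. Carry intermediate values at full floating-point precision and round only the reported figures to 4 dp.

Δt=0.33525, u=1.20217, d=0.83183, q=0.50066, disc=e^(-rΔt)=0.98305
k=4 terminal: V=max(K-S,0) → 43.4610 29.2818 8.7900 0.0000 0.0000
k=3: j=0 S=38.2877 intr=37.0223 cont=35.7456 V=37.0223[EX]; j=1 S=55.3335 intr=19.9765 cont=18.6998 V=19.9765[EX]; j=2 S=79.9680 intr=0.0000 cont=4.3148 V=4.3148[hold]; j=3 S=115.5700 intr=0.0000 cont=0.0000 V=0.0000[hold]  S*(3)=55.3335
k=2: j=0 S=46.0282 intr=29.2818 cont=28.0051 V=29.2818[EX]; j=1 S=66.5200 intr=8.7900 cont=11.9295 V=11.9295[hold]; j=2 S=96.1348 intr=0.0000 cont=2.1180 V=2.1180[hold]  S*(2)=46.0282
k=1: j=0 S=55.3335 intr=19.9765 cont=20.2450 V=20.2450[hold]; j=1 S=79.9680 intr=0.0000 cont=6.8983 V=6.8983[hold]  S*(1)=-
k=0: j=0 S=66.5200 intr=8.7900 cont=13.3329 V=13.3329[hold]  S*(0)=-

price = 13.3329
boundary = - - 46.0282 55.3335
tree:
13.3329
20.2450 6.8983
29.2818 11.9295 2.1180
37.0223 19.9765 4.3148 0.0000
43.4610 29.2818 8.7900 0.0000 0.0000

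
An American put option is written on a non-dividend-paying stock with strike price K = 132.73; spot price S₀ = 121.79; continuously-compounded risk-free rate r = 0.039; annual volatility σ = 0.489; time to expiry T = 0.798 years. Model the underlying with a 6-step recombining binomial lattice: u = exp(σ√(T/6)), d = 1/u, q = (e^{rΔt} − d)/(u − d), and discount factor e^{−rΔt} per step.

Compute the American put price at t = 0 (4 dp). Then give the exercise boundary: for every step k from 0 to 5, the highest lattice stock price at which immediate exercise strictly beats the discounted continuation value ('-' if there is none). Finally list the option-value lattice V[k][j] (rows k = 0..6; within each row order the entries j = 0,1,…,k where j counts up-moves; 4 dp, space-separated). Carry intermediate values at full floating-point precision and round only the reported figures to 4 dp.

Δt=0.13300, u=1.19522, d=0.83666, q=0.47004, disc=e^(-rΔt)=0.99483
k=6 terminal: V=max(K-S,0) → 90.9552 73.0521 47.4764 10.9400 0.0000 0.0000 0.0000
k=5: j=0 S=49.9303 intr=82.7997 cont=82.1131 V=82.7997[EX]; j=1 S=71.3285 intr=61.4015 cont=60.7148 V=61.4015[EX]; j=2 S=101.8972 intr=30.8328 cont=30.1462 V=30.8328[EX]; j=3 S=145.5664 intr=0.0000 cont=5.7678 V=5.7678[hold]; j=4 S=207.9507 intr=0.0000 cont=0.0000 V=0.0000[hold]; j=5 S=297.0705 intr=0.0000 cont=0.0000 V=0.0000[hold]  S*(5)=101.8972
k=4: j=0 S=59.6779 intr=73.0521 cont=72.3654 V=73.0521[EX]; j=1 S=85.2536 intr=47.4764 cont=46.7898 V=47.4764[EX]; j=2 S=121.7900 intr=10.9400 cont=18.9528 V=18.9528[hold]; j=3 S=173.9846 intr=0.0000 cont=3.0409 V=3.0409[hold]; j=4 S=248.5478 intr=0.0000 cont=0.0000 V=0.0000[hold]  S*(4)=85.2536
k=3: j=0 S=71.3285 intr=61.4015 cont=60.7148 V=61.4015[EX]; j=1 S=101.8972 intr=30.8328 cont=33.8930 V=33.8930[hold]; j=2 S=145.5664 intr=0.0000 cont=11.4142 V=11.4142[hold]; j=3 S=207.9507 intr=0.0000 cont=1.6032 V=1.6032[hold]  S*(3)=71.3285
k=2: j=0 S=85.2536 intr=47.4764 cont=48.2207 V=48.2207[hold]; j=1 S=121.7900 intr=10.9400 cont=23.2064 V=23.2064[hold]; j=2 S=173.9846 intr=0.0000 cont=6.7675 V=6.7675[hold]  S*(2)=-
k=1: j=0 S=101.8972 intr=30.8328 cont=36.2744 V=36.2744[hold]; j=1 S=145.5664 intr=0.0000 cont=15.3994 V=15.3994[hold]  S*(1)=-
k=0: j=0 S=121.7900 intr=10.9400 cont=26.3255 V=26.3255[hold]  S*(0)=-

price = 26.3255
boundary = - - - 71.3285 85.2536 101.8972
tree:
26.3255
36.2744 15.3994
48.2207 23.2064 6.7675
61.4015 33.8930 11.4142 1.6032
73.0521 47.4764 18.9528 3.0409 0.0000
82.7997 61.4015 30.8328 5.7678 0.0000 0.0000
90.9552 73.0521 47.4764 10.9400 0.0000 0.0000 0.0000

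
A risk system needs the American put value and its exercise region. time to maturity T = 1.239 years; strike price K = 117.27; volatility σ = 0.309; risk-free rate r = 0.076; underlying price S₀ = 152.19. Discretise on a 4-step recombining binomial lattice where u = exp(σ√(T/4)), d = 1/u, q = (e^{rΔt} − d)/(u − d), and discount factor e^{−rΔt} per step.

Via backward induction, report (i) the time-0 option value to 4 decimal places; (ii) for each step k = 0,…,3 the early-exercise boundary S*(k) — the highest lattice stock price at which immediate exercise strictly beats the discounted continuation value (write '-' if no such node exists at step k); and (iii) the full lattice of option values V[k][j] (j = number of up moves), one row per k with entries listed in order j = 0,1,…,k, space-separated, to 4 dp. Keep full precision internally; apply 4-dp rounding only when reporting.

price = 4.0547
boundary = - - - 90.8497
tree:
4.0547
7.7265 0.9299
14.4605 2.0087 0.0000
26.4203 4.3390 0.0000 0.0000
40.7745 9.3726 0.0000 0.0000 0.0000

Δt=0.30975, u=1.18765, d=0.84200, q=0.52603, disc=e^(-rΔt)=0.97673
k=4 terminal: V=max(K-S,0) → 40.7745 9.3726 0.0000 0.0000 0.0000
k=3: j=0 S=90.8497 intr=26.4203 cont=23.6919 V=26.4203[EX]; j=1 S=128.1441 intr=0.0000 cont=4.3390 V=4.3390[hold]; j=2 S=180.7481 intr=0.0000 cont=0.0000 V=0.0000[hold]; j=3 S=254.9464 intr=0.0000 cont=0.0000 V=0.0000[hold]  S*(3)=90.8497
k=2: j=0 S=107.8974 intr=9.3726 cont=14.4605 V=14.4605[hold]; j=1 S=152.1900 intr=0.0000 cont=2.0087 V=2.0087[hold]; j=2 S=214.6650 intr=0.0000 cont=0.0000 V=0.0000[hold]  S*(2)=-
k=1: j=0 S=128.1441 intr=0.0000 cont=7.7265 V=7.7265[hold]; j=1 S=180.7481 intr=0.0000 cont=0.9299 V=0.9299[hold]  S*(1)=-
k=0: j=0 S=152.1900 intr=0.0000 cont=4.0547 V=4.0547[hold]  S*(0)=-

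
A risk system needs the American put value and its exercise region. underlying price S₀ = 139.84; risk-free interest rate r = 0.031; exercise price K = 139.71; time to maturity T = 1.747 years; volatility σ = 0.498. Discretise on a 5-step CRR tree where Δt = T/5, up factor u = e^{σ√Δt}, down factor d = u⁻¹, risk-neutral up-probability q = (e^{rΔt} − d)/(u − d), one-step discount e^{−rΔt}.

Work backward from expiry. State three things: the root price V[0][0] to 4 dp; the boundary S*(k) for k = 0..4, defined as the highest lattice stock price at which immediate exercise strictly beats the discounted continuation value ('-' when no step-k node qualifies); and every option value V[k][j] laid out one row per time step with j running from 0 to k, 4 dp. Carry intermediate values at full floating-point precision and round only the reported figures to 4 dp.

price = 33.9375
boundary = - - - 57.8235 77.6152
tree:
33.9375
47.3691 18.0272
63.7338 28.1320 5.8743
81.8865 42.6684 10.7028 0.0000
96.6314 62.0948 19.5002 0.0000 0.0000
107.6163 81.8865 35.5289 0.0000 0.0000 0.0000

params: Δt=0.34940 u=1.34228 d=0.74500 q=0.44517 e^(-rΔt)=0.98923
t_5 payoffs: 107.6163 81.8865 35.5289 0.0000 0.0000 0.0000
t_4: node(4,0) S=43.0786 payoff=96.6314 vs cont=95.1263 → 96.6314 [stop]  node(4,1) S=77.6152 payoff=62.0948 vs cont=60.5898 → 62.0948 [stop]  node(4,2) S=139.8400 payoff=0.0000 vs cont=19.5002 → 19.5002 [wait]  node(4,3) S=251.9511 payoff=0.0000 vs cont=0.0000 → 0.0000 [wait]  node(4,4) S=453.9429 payoff=0.0000 vs cont=0.0000 → 0.0000 [wait]  ⇒ S*(4)=77.6152
t_3: node(3,0) S=57.8235 payoff=81.8865 vs cont=80.3815 → 81.8865 [stop]  node(3,1) S=104.1811 payoff=35.5289 vs cont=42.6684 → 42.6684 [wait]  node(3,2) S=187.7041 payoff=0.0000 vs cont=10.7028 → 10.7028 [wait]  node(3,3) S=338.1885 payoff=0.0000 vs cont=0.0000 → 0.0000 [wait]  ⇒ S*(3)=57.8235
t_2: node(2,0) S=77.6152 payoff=62.0948 vs cont=63.7338 → 63.7338 [wait]  node(2,1) S=139.8400 payoff=0.0000 vs cont=28.1320 → 28.1320 [wait]  node(2,2) S=251.9511 payoff=0.0000 vs cont=5.8743 → 5.8743 [wait]  ⇒ S*(2)=-
t_1: node(1,0) S=104.1811 payoff=35.5289 vs cont=47.3691 → 47.3691 [wait]  node(1,1) S=187.7041 payoff=0.0000 vs cont=18.0272 → 18.0272 [wait]  ⇒ S*(1)=-
t_0: node(0,0) S=139.8400 payoff=0.0000 vs cont=33.9375 → 33.9375 [wait]  ⇒ S*(0)=-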